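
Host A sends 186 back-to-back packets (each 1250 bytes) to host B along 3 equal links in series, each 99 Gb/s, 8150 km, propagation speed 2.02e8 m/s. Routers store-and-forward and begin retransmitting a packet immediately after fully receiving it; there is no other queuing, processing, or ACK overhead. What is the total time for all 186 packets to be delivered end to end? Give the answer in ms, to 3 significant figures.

Per-hop transmission t_tx = L/R = 10000/99000000000 = 0.00010101 ms.
Per-hop propagation t_prop = 8150000/202000000 = 40.3465 ms.
Pipeline fill: first packet needs 3·t_tx to clear all hops; remaining 185 packets each add one t_tx.
Total = (3+186-1)·t_tx + 3·t_prop = 188·0.00010101 + 3·40.3465 = 121 ms.

121 ms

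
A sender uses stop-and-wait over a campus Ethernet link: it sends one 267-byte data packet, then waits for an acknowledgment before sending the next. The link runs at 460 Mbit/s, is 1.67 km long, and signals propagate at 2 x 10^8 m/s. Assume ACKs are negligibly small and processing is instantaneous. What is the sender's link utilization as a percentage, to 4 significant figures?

t_tx = L/R = 2136/460000000 = 4.64348e-06 s.
t_prop = 1670/200000000 = 8.35e-06 s; RTT = 1.67e-05 s.
Cycle = t_tx + RTT = 2.13435e-05 s.
Utilization = t_tx / cycle = 4.64348e-06/2.13435e-05 = 21.76 %.

21.76 %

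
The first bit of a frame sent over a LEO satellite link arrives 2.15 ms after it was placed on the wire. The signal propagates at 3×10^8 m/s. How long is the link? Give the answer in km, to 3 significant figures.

645 km

d = s × t_prop = 300000000 × 0.00215 = 645 km.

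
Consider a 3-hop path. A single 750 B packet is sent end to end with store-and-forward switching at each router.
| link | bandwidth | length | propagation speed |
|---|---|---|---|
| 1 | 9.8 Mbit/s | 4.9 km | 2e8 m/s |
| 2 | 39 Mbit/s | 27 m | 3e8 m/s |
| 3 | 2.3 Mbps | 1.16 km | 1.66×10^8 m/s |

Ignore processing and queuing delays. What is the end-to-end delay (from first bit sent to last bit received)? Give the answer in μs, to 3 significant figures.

3410 μs

L = 750 × 8 = 6000 bits.
Transmission delays (L/R per hop): 612.245, 153.846, 2608.7 μs; sum = 3374.79 μs.
Propagation delays (d/s per hop): 24.5, 0.09, 6.98795 μs; sum = 31.578 μs.
End-to-end = 3410 μs.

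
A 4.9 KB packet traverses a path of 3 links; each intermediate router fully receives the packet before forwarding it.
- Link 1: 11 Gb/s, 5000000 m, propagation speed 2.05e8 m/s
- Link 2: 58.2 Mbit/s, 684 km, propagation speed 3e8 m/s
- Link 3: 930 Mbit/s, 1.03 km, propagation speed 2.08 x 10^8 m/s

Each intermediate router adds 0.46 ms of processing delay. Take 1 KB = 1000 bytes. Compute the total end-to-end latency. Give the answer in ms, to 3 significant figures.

28.3 ms

L = 39200 bits.
Transmission delays (L/R per hop): 0.00356364, 0.67354, 0.0421505 ms; sum = 0.719254 ms.
Propagation delays (d/s per hop): 24.3902, 2.28, 0.00495192 ms; sum = 26.6752 ms.
Processing at 2 router(s): 2 × 0.46 ms = 0.92 ms.
End-to-end = 28.3 ms.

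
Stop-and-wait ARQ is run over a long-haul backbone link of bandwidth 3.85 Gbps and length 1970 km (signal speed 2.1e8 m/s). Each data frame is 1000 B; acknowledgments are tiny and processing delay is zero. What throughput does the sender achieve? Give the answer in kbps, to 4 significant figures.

426.3 kbps

t_tx = L/R = 8000/3850000000 = 2.07792e-06 s.
t_prop = 1970000/210000000 = 0.00938095 s; RTT = 0.0187619 s.
Cycle = t_tx + RTT = 0.018764 s.
Throughput = L / cycle = 8000 / 0.018764 = 426.3 kbps.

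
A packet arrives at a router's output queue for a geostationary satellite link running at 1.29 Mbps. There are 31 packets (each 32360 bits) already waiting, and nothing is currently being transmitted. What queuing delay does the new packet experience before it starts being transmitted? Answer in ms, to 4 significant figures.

Each queued packet: L/R = 32360/1290000 = 25.0853 ms.
31 queued → 777.643 ms.
Queuing delay = 777.6 ms.

777.6 ms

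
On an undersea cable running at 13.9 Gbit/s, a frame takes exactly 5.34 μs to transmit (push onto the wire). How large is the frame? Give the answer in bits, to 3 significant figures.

L = R × t_tx = 13900000000 b/s × 5.34e-06 s = 74226 bits.

74200 bits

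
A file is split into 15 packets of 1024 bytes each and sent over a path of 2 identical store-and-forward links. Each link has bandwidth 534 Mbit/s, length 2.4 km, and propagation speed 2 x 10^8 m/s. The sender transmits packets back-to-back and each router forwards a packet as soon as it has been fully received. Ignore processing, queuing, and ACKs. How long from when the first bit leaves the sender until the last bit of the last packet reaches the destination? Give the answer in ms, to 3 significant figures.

0.269 ms

Per-hop transmission t_tx = L/R = 8192/534000000 = 0.0153408 ms.
Per-hop propagation t_prop = 2400/200000000 = 0.012 ms.
Pipeline fill: first packet needs 2·t_tx to clear all hops; remaining 14 packets each add one t_tx.
Total = (2+15-1)·t_tx + 2·t_prop = 16·0.0153408 + 2·0.012 = 0.269 ms.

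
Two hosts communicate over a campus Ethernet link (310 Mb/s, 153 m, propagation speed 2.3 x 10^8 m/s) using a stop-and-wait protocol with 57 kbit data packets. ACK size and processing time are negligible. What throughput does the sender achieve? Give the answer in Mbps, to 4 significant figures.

t_tx = L/R = 57000/310000000 = 0.000183871 s.
t_prop = 153/2.3e+08 = 6.65217e-07 s; RTT = 1.33043e-06 s.
Cycle = t_tx + RTT = 0.000185201 s.
Throughput = L / cycle = 57000 / 0.000185201 = 307.8 Mbps.

307.8 Mbps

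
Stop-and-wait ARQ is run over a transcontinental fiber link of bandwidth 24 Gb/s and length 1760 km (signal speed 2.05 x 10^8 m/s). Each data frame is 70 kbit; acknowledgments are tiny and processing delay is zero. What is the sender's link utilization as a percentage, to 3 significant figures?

0.0170 %

t_tx = L/R = 70000/24000000000 = 2.91667e-06 s.
t_prop = 1760000/2.05e+08 = 0.00858537 s; RTT = 0.0171707 s.
Cycle = t_tx + RTT = 0.0171736 s.
Utilization = t_tx / cycle = 2.91667e-06/0.0171736 = 0.0170 %.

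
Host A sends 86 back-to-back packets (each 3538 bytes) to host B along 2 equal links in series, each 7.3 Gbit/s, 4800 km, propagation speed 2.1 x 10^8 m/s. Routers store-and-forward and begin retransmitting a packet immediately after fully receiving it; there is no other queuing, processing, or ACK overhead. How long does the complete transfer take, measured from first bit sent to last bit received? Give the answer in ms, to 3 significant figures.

Per-hop transmission t_tx = L/R = 28304/7300000000 = 0.00387726 ms.
Per-hop propagation t_prop = 4800000/210000000 = 22.8571 ms.
Pipeline fill: first packet needs 2·t_tx to clear all hops; remaining 85 packets each add one t_tx.
Total = (2+86-1)·t_tx + 2·t_prop = 87·0.00387726 + 2·22.8571 = 46.1 ms.

46.1 ms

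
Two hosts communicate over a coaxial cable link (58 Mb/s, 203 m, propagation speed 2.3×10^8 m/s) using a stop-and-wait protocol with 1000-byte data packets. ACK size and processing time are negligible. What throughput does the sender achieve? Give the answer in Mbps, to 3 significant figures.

t_tx = L/R = 8000/58000000 = 0.000137931 s.
t_prop = 203/2.3e+08 = 8.82609e-07 s; RTT = 1.76522e-06 s.
Cycle = t_tx + RTT = 0.000139696 s.
Throughput = L / cycle = 8000 / 0.000139696 = 57.3 Mbps.

57.3 Mbps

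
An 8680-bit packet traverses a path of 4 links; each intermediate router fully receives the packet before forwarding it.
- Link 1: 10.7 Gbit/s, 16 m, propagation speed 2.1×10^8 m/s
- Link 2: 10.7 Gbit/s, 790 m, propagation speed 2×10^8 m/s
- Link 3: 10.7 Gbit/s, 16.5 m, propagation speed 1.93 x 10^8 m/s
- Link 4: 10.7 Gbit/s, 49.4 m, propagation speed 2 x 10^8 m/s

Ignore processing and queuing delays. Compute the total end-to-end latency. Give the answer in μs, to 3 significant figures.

Transmission delay per hop = L/R = 8680/10700000000 = 0.811215 μs; 4 hops → 3.24486 μs.
Propagation delays (d/s per hop): 0.0761905, 3.95, 0.0854922, 0.247 μs; sum = 4.35868 μs.
End-to-end = 7.60 μs.

7.60 μs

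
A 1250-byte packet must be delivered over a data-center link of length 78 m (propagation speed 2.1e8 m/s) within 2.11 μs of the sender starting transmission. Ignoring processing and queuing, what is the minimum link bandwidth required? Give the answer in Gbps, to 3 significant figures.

5.75 Gbps

L = 10000 bits.
Propagation delay = 78 / 210000000 = 0.371429 μs.
Transmission budget = 2.11 − 0.371429 = 1.73857 μs.
R ≥ L / t_tx = 10000 bits / 1.73857e-06 s = 5.75 Gbps.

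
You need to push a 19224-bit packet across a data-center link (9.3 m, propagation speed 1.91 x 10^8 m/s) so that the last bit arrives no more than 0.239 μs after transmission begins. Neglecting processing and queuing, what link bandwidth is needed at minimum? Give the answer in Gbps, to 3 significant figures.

101 Gbps

Propagation delay = 9.3 / 191000000 = 0.0486911 μs.
Transmission budget = 0.239 − 0.0486911 = 0.190309 μs.
R ≥ L / t_tx = 19224 bits / 1.90309e-07 s = 101 Gbps.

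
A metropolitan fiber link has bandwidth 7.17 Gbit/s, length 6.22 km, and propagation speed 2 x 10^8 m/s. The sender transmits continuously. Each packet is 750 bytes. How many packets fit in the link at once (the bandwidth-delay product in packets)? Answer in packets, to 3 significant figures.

Propagation delay = 6220 / 200000000 = 3.11e-05 s.
BDP = R × t_prop = 7170000000 × 3.11e-05 = 222987 bits.
In packets of 6000 bits: 37.2 packets.

37.2 packets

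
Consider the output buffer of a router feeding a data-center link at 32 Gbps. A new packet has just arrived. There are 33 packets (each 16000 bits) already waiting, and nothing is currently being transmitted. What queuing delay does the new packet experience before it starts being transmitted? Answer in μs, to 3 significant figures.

Each queued packet: L/R = 16000/32000000000 = 0.5 μs.
33 queued → 16.5 μs.
Queuing delay = 16.5 μs.

16.5 μs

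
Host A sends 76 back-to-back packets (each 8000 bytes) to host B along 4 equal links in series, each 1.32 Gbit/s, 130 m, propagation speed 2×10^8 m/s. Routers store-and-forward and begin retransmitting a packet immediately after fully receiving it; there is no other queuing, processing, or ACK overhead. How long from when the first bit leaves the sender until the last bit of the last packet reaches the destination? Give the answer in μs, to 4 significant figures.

Per-hop transmission t_tx = L/R = 64000/1320000000 = 48.4848 μs.
Per-hop propagation t_prop = 130/200000000 = 0.65 μs.
Pipeline fill: first packet needs 4·t_tx to clear all hops; remaining 75 packets each add one t_tx.
Total = (4+76-1)·t_tx + 4·t_prop = 79·48.4848 + 4·0.65 = 3833 μs.

3833 μs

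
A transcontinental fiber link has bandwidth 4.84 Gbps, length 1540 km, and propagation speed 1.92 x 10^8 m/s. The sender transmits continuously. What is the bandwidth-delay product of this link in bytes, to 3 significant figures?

4850000 bytes

Propagation delay = 1540000 / 192000000 = 0.00802083 s.
BDP = R × t_prop = 4840000000 × 0.00802083 = 38820800 bits.
In bytes: 38820800/8 = 4850000 bytes.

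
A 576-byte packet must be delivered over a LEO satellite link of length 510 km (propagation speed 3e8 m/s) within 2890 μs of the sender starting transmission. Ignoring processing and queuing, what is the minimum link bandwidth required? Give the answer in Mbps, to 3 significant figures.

L = 4608 bits.
Propagation delay = 510000 / 300000000 = 1700 μs.
Transmission budget = 2890 − 1700 = 1190 μs.
R ≥ L / t_tx = 4608 bits / 0.00119 s = 3.87 Mbps.

3.87 Mbps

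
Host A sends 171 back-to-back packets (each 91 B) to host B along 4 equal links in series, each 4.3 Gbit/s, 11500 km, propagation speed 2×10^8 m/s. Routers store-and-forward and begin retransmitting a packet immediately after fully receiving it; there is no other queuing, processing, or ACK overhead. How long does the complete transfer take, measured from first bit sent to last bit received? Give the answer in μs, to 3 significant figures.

230000 μs

Per-hop transmission t_tx = L/R = 728/4300000000 = 0.169302 μs.
Per-hop propagation t_prop = 11500000/200000000 = 57500 μs.
Pipeline fill: first packet needs 4·t_tx to clear all hops; remaining 170 packets each add one t_tx.
Total = (4+171-1)·t_tx + 4·t_prop = 174·0.169302 + 4·57500 = 230000 μs.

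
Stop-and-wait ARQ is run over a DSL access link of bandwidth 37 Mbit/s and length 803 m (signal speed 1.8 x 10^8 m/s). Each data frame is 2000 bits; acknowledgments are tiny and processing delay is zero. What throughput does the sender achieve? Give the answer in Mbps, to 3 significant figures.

t_tx = L/R = 2000/37000000 = 5.40541e-05 s.
t_prop = 803/180000000 = 4.46111e-06 s; RTT = 8.92222e-06 s.
Cycle = t_tx + RTT = 6.29763e-05 s.
Throughput = L / cycle = 2000 / 6.29763e-05 = 31.8 Mbps.

31.8 Mbps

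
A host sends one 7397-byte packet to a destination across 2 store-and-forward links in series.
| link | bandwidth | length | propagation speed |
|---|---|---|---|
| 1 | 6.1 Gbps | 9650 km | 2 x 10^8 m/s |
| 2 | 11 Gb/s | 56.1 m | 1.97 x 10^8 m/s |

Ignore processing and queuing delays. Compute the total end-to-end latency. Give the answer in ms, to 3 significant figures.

48.3 ms

L = 7397 × 8 = 59176 bits.
Transmission delays (L/R per hop): 0.00970098, 0.00537964 ms; sum = 0.0150806 ms.
Propagation delays (d/s per hop): 48.25, 0.000284772 ms; sum = 48.2503 ms.
End-to-end = 48.3 ms.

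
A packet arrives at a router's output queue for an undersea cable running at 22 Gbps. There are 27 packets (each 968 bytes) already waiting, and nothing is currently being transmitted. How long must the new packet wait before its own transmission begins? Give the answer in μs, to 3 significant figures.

Each queued packet: L/R = 7744/22000000000 = 0.352 μs.
27 queued → 9.504 μs.
Queuing delay = 9.50 μs.

9.50 μs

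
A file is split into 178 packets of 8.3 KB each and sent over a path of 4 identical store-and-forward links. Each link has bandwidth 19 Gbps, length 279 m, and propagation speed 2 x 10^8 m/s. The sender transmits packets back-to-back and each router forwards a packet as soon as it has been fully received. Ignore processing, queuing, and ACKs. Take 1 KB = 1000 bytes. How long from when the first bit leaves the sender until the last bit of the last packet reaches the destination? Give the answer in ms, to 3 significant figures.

Per-hop transmission t_tx = L/R = 66400/19000000000 = 0.00349474 ms.
Per-hop propagation t_prop = 279/200000000 = 0.001395 ms.
Pipeline fill: first packet needs 4·t_tx to clear all hops; remaining 177 packets each add one t_tx.
Total = (4+178-1)·t_tx + 4·t_prop = 181·0.00349474 + 4·0.001395 = 0.638 ms.

0.638 ms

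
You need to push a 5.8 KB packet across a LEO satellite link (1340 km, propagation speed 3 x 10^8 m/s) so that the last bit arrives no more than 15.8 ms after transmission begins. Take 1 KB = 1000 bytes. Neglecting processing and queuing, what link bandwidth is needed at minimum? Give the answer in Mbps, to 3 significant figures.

4.09 Mbps

L = 46400 bits.
Propagation delay = 1340000 / 300000000 = 4.46667 ms.
Transmission budget = 15.8 − 4.46667 = 11.3333 ms.
R ≥ L / t_tx = 46400 bits / 0.0113333 s = 4.09 Mbps.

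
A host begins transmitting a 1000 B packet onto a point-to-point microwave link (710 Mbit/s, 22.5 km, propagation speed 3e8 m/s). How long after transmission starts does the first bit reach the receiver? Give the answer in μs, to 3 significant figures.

75.0 μs

First bit experiences only propagation delay: d/s = 22500/300000000 = 75.0 μs.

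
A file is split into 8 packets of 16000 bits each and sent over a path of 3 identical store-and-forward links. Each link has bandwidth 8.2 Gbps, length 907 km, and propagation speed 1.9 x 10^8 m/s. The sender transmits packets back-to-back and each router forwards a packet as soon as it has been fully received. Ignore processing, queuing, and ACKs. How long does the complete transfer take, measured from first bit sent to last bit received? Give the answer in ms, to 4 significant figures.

Per-hop transmission t_tx = L/R = 16000/8.2e+09 = 0.00195122 ms.
Per-hop propagation t_prop = 907000/190000000 = 4.77368 ms.
Pipeline fill: first packet needs 3·t_tx to clear all hops; remaining 7 packets each add one t_tx.
Total = (3+8-1)·t_tx + 3·t_prop = 10·0.00195122 + 3·4.77368 = 14.34 ms.

14.34 ms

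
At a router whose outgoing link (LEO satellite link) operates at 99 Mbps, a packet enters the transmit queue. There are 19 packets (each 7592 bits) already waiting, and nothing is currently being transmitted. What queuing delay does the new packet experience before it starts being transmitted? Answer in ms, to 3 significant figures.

1.46 ms

Each queued packet: L/R = 7592/99000000 = 0.0766869 ms.
19 queued → 1.45705 ms.
Queuing delay = 1.46 ms.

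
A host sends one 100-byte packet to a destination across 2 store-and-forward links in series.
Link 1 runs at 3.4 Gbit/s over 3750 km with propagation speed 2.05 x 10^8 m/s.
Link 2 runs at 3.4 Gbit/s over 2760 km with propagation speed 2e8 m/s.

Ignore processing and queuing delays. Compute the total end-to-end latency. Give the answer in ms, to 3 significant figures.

32.1 ms

L = 100 × 8 = 800 bits.
Transmission delay per hop = L/R = 800/3400000000 = 0.000235294 ms; 2 hops → 0.000470588 ms.
Propagation delays (d/s per hop): 18.2927, 13.8 ms; sum = 32.0927 ms.
End-to-end = 32.1 ms.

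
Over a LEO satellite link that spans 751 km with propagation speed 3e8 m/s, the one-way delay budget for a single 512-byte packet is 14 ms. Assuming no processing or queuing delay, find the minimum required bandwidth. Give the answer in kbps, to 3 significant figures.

L = 4096 bits.
Propagation delay = 751000 / 300000000 = 2.50333 ms.
Transmission budget = 14 − 2.50333 = 11.4967 ms.
R ≥ L / t_tx = 4096 bits / 0.0114967 s = 356 kbps.

356 kbps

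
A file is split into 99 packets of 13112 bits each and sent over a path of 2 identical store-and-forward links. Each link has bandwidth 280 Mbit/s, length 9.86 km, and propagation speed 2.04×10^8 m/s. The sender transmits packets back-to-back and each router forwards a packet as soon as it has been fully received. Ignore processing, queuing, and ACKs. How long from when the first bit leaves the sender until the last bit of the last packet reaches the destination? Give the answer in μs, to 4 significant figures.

4780 μs

Per-hop transmission t_tx = L/R = 13112/280000000 = 46.8286 μs.
Per-hop propagation t_prop = 9860/204000000 = 48.3333 μs.
Pipeline fill: first packet needs 2·t_tx to clear all hops; remaining 98 packets each add one t_tx.
Total = (2+99-1)·t_tx + 2·t_prop = 100·46.8286 + 2·48.3333 = 4780 μs.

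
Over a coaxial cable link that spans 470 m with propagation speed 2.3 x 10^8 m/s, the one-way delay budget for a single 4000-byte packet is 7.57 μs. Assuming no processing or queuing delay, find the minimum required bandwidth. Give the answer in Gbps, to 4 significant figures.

5.790 Gbps

L = 32000 bits.
Propagation delay = 470 / 2.3e+08 = 2.04348 μs.
Transmission budget = 7.57 − 2.04348 = 5.52652 μs.
R ≥ L / t_tx = 32000 bits / 5.52652e-06 s = 5.790 Gbps.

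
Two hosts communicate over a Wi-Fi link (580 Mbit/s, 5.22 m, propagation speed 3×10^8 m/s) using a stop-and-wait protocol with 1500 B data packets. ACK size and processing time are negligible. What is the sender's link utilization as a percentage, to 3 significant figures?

t_tx = L/R = 12000/580000000 = 2.06897e-05 s.
t_prop = 5.22/300000000 = 1.74e-08 s; RTT = 3.48e-08 s.
Cycle = t_tx + RTT = 2.07245e-05 s.
Utilization = t_tx / cycle = 2.06897e-05/2.07245e-05 = 99.8 %.

99.8 %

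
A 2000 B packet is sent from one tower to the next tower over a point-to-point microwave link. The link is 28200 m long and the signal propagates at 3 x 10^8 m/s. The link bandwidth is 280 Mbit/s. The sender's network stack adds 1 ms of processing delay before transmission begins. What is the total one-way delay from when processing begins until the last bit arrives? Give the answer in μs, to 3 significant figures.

1150 μs

L = 2000 × 8 = 16000 bits.
Transmission delay = L/R = 16000 / 280000000 = 57.1429 μs.
Propagation delay = d/s = 28200 m / 300000000 m/s = 94 μs.
Plus processing delay 1 ms = 1000 μs.
Total = 1150 μs.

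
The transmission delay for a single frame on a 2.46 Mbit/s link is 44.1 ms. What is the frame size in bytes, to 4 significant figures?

13560 bytes

L = R × t_tx = 2460000 b/s × 0.0441 s = 108486 bits.
In bytes: 108486 / 8 = 13560 bytes.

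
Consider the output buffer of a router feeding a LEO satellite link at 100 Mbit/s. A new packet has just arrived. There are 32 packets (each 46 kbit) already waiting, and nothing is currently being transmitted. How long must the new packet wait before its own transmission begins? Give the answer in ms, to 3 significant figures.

Each queued packet: L/R = 46000/100000000 = 0.46 ms.
32 queued → 14.72 ms.
Queuing delay = 14.7 ms.

14.7 ms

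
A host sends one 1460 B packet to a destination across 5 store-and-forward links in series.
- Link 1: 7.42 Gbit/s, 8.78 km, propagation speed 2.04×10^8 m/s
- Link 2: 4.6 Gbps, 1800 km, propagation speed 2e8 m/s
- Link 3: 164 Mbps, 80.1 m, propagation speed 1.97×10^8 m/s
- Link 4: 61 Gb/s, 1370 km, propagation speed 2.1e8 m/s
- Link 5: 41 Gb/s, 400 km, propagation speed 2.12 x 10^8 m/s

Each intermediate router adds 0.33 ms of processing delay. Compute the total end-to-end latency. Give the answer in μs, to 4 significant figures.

18850 μs

L = 1460 × 8 = 11680 bits.
Transmission delays (L/R per hop): 1.57412, 2.53913, 71.2195, 0.191475, 0.284878 μs; sum = 75.8091 μs.
Propagation delays (d/s per hop): 43.0392, 9000, 0.406599, 6523.81, 1886.79 μs; sum = 17454 μs.
Processing at 4 router(s): 4 × 0.33 ms = 1320 μs.
End-to-end = 18850 μs.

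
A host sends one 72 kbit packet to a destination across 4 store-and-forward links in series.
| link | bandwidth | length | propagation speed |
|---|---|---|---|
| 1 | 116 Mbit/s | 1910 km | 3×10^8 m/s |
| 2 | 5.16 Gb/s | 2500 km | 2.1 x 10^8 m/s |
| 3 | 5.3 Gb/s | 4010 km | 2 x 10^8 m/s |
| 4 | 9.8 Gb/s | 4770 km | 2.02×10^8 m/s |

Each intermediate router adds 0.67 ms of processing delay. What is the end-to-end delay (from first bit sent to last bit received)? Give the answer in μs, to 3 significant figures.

L = 72000 bits.
Transmission delays (L/R per hop): 620.69, 13.9535, 13.5849, 7.34694 μs; sum = 655.575 μs.
Propagation delays (d/s per hop): 6366.67, 11904.8, 20050, 23613.9 μs; sum = 61935.3 μs.
Processing at 3 router(s): 3 × 0.67 ms = 2010 μs.
End-to-end = 64600 μs.

64600 μs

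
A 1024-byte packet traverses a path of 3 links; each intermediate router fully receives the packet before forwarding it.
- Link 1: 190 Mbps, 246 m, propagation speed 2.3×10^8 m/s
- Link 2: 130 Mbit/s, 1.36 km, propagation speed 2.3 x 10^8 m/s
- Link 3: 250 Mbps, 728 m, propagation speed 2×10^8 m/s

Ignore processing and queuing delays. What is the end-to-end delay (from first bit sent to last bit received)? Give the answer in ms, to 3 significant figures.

0.150 ms

L = 1024 × 8 = 8192 bits.
Transmission delays (L/R per hop): 0.0431158, 0.0630154, 0.032768 ms; sum = 0.138899 ms.
Propagation delays (d/s per hop): 0.00106957, 0.00591304, 0.00364 ms; sum = 0.0106226 ms.
End-to-end = 0.150 ms.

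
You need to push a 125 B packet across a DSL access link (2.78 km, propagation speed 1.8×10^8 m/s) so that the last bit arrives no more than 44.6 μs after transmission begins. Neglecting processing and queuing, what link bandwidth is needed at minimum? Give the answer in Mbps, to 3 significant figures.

34.3 Mbps

L = 1000 bits.
Propagation delay = 2780 / 180000000 = 15.4444 μs.
Transmission budget = 44.6 − 15.4444 = 29.1556 μs.
R ≥ L / t_tx = 1000 bits / 2.91556e-05 s = 34.3 Mbps.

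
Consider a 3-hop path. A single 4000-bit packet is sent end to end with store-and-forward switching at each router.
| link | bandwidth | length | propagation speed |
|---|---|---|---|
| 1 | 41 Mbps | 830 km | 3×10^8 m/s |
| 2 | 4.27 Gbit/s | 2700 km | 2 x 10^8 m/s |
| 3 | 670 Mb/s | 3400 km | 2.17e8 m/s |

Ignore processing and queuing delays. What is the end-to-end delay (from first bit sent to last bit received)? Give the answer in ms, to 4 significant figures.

Transmission delays (L/R per hop): 0.097561, 0.000936768, 0.00597015 ms; sum = 0.104468 ms.
Propagation delays (d/s per hop): 2.76667, 13.5, 15.6682 ms; sum = 31.9349 ms.
End-to-end = 32.04 ms.

32.04 ms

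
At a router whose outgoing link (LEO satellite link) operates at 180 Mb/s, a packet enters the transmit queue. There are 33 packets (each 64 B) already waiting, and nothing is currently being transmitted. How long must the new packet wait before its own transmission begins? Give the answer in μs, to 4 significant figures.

Each queued packet: L/R = 512/180000000 = 2.84444 μs.
33 queued → 93.8667 μs.
Queuing delay = 93.87 μs.

93.87 μs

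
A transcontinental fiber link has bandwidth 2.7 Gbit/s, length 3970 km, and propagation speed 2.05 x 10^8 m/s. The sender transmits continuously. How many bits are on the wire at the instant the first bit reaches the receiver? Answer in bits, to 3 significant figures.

Propagation delay = 3970000 / 2.05e+08 = 0.0193659 s.
BDP = R × t_prop = 2700000000 × 0.0193659 = 52287800 bits.

52300000 bits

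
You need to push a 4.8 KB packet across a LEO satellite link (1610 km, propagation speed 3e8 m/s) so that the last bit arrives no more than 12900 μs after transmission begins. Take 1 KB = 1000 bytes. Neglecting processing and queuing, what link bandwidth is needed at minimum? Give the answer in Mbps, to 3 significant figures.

L = 38400 bits.
Propagation delay = 1610000 / 300000000 = 5366.67 μs.
Transmission budget = 12900 − 5366.67 = 7533.33 μs.
R ≥ L / t_tx = 38400 bits / 0.00753333 s = 5.10 Mbps.

5.10 Mbps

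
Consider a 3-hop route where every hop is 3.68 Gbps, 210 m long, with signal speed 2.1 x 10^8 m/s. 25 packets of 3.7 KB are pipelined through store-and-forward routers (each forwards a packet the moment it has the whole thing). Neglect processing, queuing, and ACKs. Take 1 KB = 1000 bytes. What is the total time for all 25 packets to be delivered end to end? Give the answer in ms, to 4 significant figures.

Per-hop transmission t_tx = L/R = 29600/3680000000 = 0.00804348 ms.
Per-hop propagation t_prop = 210/210000000 = 0.001 ms.
Pipeline fill: first packet needs 3·t_tx to clear all hops; remaining 24 packets each add one t_tx.
Total = (3+25-1)·t_tx + 3·t_prop = 27·0.00804348 + 3·0.001 = 0.2202 ms.

0.2202 ms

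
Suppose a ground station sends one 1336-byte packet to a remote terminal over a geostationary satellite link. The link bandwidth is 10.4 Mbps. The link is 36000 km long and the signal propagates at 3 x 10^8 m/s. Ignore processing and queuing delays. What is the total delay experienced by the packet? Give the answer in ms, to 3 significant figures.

121 ms

L = 1336 × 8 = 10688 bits.
Transmission delay = L/R = 10688 / 10400000 = 1.02769 ms.
Propagation delay = d/s = 36000000 m / 300000000 m/s = 120 ms.
Total = 121 ms.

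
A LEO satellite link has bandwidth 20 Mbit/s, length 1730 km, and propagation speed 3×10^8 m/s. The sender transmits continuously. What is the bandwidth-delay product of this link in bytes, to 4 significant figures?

Propagation delay = 1730000 / 300000000 = 0.00576667 s.
BDP = R × t_prop = 20000000 × 0.00576667 = 115333 bits.
In bytes: 115333/8 = 14420 bytes.

14420 bytes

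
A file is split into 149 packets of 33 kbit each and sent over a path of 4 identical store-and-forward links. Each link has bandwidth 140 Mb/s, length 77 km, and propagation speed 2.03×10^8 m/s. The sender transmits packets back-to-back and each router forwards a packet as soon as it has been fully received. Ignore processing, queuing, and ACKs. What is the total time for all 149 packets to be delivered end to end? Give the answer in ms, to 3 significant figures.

37.3 ms

Per-hop transmission t_tx = L/R = 33000/140000000 = 0.235714 ms.
Per-hop propagation t_prop = 77000/2.03e+08 = 0.37931 ms.
Pipeline fill: first packet needs 4·t_tx to clear all hops; remaining 148 packets each add one t_tx.
Total = (4+149-1)·t_tx + 4·t_prop = 152·0.235714 + 4·0.37931 = 37.3 ms.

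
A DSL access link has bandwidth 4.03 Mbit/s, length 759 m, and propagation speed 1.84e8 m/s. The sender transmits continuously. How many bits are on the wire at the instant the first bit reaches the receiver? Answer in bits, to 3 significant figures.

Propagation delay = 759 / 184000000 = 4.125e-06 s.
BDP = R × t_prop = 4.03e+06 × 4.125e-06 = 16.6238 bits.

16.6 bits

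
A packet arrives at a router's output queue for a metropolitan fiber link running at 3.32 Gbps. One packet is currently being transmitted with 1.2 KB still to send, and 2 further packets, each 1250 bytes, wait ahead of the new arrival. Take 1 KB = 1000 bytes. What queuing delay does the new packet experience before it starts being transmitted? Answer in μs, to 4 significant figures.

8.916 μs

Each queued packet: L/R = 10000/3320000000 = 3.01205 μs.
2 queued → 6.0241 μs.
Plus remaining 9600 bits of current packet: 2.89157 μs.
Queuing delay = 8.916 μs.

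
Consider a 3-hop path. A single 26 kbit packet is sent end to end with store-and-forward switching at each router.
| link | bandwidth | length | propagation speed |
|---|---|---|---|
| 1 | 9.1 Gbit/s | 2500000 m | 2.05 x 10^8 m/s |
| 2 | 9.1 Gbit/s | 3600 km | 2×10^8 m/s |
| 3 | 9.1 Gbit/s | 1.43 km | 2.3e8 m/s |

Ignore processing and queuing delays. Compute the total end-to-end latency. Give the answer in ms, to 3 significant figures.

L = 26000 bits.
Transmission delay per hop = L/R = 26000/9100000000 = 0.00285714 ms; 3 hops → 0.00857143 ms.
Propagation delays (d/s per hop): 12.1951, 18, 0.00621739 ms; sum = 30.2013 ms.
End-to-end = 30.2 ms.

30.2 ms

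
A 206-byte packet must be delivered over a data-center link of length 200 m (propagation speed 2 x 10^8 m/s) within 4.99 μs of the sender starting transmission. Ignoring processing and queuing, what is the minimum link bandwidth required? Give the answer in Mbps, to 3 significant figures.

L = 1648 bits.
Propagation delay = 200 / 200000000 = 1 μs.
Transmission budget = 4.99 − 1 = 3.99 μs.
R ≥ L / t_tx = 1648 bits / 3.99e-06 s = 413 Mbps.

413 Mbps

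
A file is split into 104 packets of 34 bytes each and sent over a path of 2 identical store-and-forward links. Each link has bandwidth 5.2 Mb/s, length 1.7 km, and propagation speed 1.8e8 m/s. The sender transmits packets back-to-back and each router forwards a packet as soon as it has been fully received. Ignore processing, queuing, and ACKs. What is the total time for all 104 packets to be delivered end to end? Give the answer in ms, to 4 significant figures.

5.511 ms

Per-hop transmission t_tx = L/R = 272/5200000 = 0.0523077 ms.
Per-hop propagation t_prop = 1700/180000000 = 0.00944444 ms.
Pipeline fill: first packet needs 2·t_tx to clear all hops; remaining 103 packets each add one t_tx.
Total = (2+104-1)·t_tx + 2·t_prop = 105·0.0523077 + 2·0.00944444 = 5.511 ms.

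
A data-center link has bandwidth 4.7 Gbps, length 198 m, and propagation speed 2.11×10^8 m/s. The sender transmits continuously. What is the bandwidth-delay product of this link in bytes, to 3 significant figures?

Propagation delay = 198 / 211000000 = 9.38389e-07 s.
BDP = R × t_prop = 4700000000 × 9.38389e-07 = 4410.43 bits.
In bytes: 4410.43/8 = 551 bytes.

551 bytes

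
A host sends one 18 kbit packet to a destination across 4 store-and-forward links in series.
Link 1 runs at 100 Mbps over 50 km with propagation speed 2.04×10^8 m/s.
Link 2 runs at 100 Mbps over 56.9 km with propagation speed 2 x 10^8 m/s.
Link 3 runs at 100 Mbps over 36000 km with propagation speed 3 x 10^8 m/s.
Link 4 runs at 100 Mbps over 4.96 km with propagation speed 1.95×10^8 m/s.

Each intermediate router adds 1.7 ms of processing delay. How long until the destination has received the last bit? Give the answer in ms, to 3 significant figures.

L = 18000 bits.
Transmission delay per hop = L/R = 18000/100000000 = 0.18 ms; 4 hops → 0.72 ms.
Propagation delays (d/s per hop): 0.245098, 0.2845, 120, 0.0254359 ms; sum = 120.555 ms.
Processing at 3 router(s): 3 × 1.7 ms = 5.1 ms.
End-to-end = 126 ms.

126 ms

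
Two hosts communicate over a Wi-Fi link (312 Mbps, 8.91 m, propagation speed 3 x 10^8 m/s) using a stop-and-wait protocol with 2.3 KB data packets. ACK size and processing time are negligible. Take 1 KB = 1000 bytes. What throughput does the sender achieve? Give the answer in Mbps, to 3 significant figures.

t_tx = L/R = 18400/312000000 = 5.89744e-05 s.
t_prop = 8.91/300000000 = 2.97e-08 s; RTT = 5.94e-08 s.
Cycle = t_tx + RTT = 5.90338e-05 s.
Throughput = L / cycle = 18400 / 5.90338e-05 = 312 Mbps.

312 Mbps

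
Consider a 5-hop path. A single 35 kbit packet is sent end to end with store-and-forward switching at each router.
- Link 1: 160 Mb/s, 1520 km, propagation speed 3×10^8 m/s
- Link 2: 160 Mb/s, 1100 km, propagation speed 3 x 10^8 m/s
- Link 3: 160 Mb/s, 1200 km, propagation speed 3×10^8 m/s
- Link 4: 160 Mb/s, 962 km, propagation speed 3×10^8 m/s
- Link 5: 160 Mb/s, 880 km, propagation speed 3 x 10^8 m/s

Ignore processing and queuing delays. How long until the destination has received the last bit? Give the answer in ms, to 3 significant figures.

L = 35000 bits.
Transmission delay per hop = L/R = 35000/160000000 = 0.21875 ms; 5 hops → 1.09375 ms.
Propagation delays (d/s per hop): 5.06667, 3.66667, 4, 3.20667, 2.93333 ms; sum = 18.8733 ms.
End-to-end = 20.0 ms.

20.0 ms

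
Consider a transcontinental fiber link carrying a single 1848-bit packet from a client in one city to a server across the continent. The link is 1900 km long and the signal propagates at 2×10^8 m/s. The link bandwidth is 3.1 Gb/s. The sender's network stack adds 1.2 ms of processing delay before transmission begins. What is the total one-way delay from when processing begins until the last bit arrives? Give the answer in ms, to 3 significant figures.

10.7 ms

Transmission delay = L/R = 1848 / 3100000000 = 0.000596129 ms.
Propagation delay = d/s = 1900000 m / 200000000 m/s = 9.5 ms.
Plus processing delay 1.2 ms = 1.2 ms.
Total = 10.7 ms.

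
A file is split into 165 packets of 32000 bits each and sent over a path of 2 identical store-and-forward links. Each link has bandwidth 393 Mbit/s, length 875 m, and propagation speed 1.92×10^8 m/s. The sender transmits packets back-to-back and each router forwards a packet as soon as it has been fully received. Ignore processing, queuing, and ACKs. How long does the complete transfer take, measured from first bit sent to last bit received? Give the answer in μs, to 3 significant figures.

13500 μs

Per-hop transmission t_tx = L/R = 32000/393000000 = 81.4249 μs.
Per-hop propagation t_prop = 875/192000000 = 4.55729 μs.
Pipeline fill: first packet needs 2·t_tx to clear all hops; remaining 164 packets each add one t_tx.
Total = (2+165-1)·t_tx + 2·t_prop = 166·81.4249 + 2·4.55729 = 13500 μs.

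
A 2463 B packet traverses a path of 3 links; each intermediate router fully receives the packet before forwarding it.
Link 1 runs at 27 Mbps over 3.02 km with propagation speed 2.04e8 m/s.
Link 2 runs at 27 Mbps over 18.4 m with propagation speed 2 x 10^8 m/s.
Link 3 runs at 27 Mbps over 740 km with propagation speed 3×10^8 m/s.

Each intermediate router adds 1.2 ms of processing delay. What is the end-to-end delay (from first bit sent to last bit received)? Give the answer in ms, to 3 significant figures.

7.07 ms

L = 2463 × 8 = 19704 bits.
Transmission delay per hop = L/R = 19704/27000000 = 0.729778 ms; 3 hops → 2.18933 ms.
Propagation delays (d/s per hop): 0.0148039, 9.2e-05, 2.46667 ms; sum = 2.48156 ms.
Processing at 2 router(s): 2 × 1.2 ms = 2.4 ms.
End-to-end = 7.07 ms.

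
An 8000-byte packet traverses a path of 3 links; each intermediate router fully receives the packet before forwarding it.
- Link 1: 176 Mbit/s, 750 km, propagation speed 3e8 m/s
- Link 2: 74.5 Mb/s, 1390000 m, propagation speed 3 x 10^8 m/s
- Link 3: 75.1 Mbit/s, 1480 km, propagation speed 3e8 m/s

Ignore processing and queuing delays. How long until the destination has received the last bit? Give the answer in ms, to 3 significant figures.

14.1 ms

L = 8000 × 8 = 64000 bits.
Transmission delays (L/R per hop): 0.363636, 0.85906, 0.852197 ms; sum = 2.07489 ms.
Propagation delays (d/s per hop): 2.5, 4.63333, 4.93333 ms; sum = 12.0667 ms.
End-to-end = 14.1 ms.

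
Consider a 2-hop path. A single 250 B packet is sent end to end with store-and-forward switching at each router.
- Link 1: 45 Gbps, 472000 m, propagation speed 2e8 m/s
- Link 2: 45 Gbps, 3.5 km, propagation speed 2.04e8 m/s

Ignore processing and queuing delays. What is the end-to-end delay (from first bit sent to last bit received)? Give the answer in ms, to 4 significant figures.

2.377 ms

L = 250 × 8 = 2000 bits.
Transmission delay per hop = L/R = 2000/45000000000 = 4.44444e-05 ms; 2 hops → 8.88889e-05 ms.
Propagation delays (d/s per hop): 2.36, 0.0171569 ms; sum = 2.37716 ms.
End-to-end = 2.377 ms.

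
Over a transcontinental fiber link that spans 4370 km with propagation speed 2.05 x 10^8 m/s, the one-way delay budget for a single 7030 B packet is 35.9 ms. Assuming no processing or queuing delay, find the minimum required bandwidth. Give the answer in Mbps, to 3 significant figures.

L = 56240 bits.
Propagation delay = 4370000 / 2.05e+08 = 21.3171 ms.
Transmission budget = 35.9 − 21.3171 = 14.5829 ms.
R ≥ L / t_tx = 56240 bits / 0.0145829 s = 3.86 Mbps.

3.86 Mbps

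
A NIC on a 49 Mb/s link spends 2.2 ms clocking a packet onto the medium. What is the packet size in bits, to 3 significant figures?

108000 bits

L = R × t_tx = 49000000 b/s × 0.0022 s = 107800 bits.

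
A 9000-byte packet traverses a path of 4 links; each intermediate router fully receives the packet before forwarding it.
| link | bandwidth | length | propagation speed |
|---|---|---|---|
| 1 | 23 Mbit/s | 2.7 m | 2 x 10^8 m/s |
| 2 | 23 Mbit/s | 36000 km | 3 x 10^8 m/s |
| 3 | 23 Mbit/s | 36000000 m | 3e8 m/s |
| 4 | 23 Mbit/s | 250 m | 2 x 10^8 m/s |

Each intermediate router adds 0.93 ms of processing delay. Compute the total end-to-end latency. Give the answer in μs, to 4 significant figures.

255300 μs

L = 9000 × 8 = 72000 bits.
Transmission delay per hop = L/R = 72000/23000000 = 3130.43 μs; 4 hops → 12521.7 μs.
Propagation delays (d/s per hop): 0.0135, 120000, 120000, 1.25 μs; sum = 240001 μs.
Processing at 3 router(s): 3 × 0.93 ms = 2790 μs.
End-to-end = 255300 μs.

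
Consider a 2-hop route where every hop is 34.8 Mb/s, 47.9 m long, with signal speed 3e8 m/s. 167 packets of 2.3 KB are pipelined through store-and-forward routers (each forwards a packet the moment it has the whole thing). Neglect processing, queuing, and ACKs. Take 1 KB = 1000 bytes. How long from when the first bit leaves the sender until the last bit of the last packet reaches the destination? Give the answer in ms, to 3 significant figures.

88.8 ms

Per-hop transmission t_tx = L/R = 18400/34800000 = 0.528736 ms.
Per-hop propagation t_prop = 47.9/300000000 = 0.000159667 ms.
Pipeline fill: first packet needs 2·t_tx to clear all hops; remaining 166 packets each add one t_tx.
Total = (2+167-1)·t_tx + 2·t_prop = 168·0.528736 + 2·0.000159667 = 88.8 ms.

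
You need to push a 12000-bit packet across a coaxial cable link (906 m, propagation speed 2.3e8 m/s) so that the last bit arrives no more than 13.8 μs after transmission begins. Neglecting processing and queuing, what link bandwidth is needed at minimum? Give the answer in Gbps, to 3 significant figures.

Propagation delay = 906 / 2.3e+08 = 3.93913 μs.
Transmission budget = 13.8 − 3.93913 = 9.86087 μs.
R ≥ L / t_tx = 12000 bits / 9.86087e-06 s = 1.22 Gbps.

1.22 Gbps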